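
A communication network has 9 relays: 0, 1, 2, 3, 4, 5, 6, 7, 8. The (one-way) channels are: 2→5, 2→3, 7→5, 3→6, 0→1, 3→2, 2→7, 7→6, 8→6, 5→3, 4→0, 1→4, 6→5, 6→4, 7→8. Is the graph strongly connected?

There is no directed path from 0 to 7, so the graph is not strongly connected.

No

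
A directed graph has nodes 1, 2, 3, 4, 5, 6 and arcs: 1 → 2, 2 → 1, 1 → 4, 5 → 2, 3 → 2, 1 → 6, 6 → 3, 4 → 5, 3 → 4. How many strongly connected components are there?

1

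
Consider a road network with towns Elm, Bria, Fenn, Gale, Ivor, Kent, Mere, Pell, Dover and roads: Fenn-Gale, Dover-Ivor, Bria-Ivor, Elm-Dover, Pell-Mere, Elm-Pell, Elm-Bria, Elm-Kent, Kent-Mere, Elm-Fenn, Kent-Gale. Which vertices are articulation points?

Removing Elm increases the component count from 1 to 2, so Elm is a cut vertex.
By contrast removing Kent leaves 1 component; it is not a cut vertex. No other vertex is a cut vertex either.

Elm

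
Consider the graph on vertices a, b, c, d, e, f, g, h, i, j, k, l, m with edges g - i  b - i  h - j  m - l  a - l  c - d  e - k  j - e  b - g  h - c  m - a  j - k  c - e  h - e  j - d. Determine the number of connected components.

4

f is isolated — a component by itself.
Starting from b we can reach b, g, i. That is one component of size 3.
Starting from a we can reach a, l, m. That is one component of size 3.
Starting from c we can reach c, d, e, h, j, k. That is one component of size 6.
Total: 4 components.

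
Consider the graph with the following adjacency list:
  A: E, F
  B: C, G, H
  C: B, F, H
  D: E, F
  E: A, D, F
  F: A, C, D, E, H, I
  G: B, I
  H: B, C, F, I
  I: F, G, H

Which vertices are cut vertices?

F

Removing F increases the component count from 1 to 2, so F is a cut vertex.
By contrast removing A leaves 1 component; it is not a cut vertex. No other vertex is a cut vertex either.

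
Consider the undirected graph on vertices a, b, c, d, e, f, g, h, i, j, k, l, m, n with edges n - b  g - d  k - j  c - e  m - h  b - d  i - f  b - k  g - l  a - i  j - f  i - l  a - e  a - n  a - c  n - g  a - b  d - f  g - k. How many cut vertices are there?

Removing a increases the component count from 2 to 3, so a is a cut vertex.
By contrast removing e leaves 2 components; it is not a cut vertex. No other vertex is a cut vertex either.

1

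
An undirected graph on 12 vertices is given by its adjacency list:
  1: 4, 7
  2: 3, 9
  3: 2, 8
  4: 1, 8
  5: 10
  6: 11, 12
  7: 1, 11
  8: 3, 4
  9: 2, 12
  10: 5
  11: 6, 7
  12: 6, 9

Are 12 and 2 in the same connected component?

Yes

From 12 we can reach 1, 2, 3, 4, 6, 7, 8, 9, 11, 12, which includes 2.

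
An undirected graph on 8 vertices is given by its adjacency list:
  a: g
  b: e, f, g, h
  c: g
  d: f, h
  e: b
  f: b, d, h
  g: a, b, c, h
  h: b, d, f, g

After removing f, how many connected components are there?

1

With f gone, the remaining components are: {a, b, c, d, e, g, h}.
That is 1 component.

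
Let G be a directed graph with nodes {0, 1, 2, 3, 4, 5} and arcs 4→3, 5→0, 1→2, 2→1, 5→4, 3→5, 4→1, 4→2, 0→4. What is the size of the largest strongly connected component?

4

{0, 3, 4, 5} are all mutually reachable — one SCC of size 4.
{1, 2} are all mutually reachable — one SCC of size 2.
The largest has 4 vertices.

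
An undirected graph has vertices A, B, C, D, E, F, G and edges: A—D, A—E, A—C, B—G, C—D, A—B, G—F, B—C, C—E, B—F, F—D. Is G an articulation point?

No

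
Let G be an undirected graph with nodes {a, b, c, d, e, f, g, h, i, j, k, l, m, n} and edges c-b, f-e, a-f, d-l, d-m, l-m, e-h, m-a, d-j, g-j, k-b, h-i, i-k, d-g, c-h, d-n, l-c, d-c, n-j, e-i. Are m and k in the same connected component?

From m we can reach a, b, c, d, e, f, g, h, i, j, k, l, m, n, which includes k.

Yes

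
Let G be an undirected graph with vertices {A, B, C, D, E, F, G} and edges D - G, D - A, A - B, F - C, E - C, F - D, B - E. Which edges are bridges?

The edges on the cycle F-D-A-B-E-C-F are not bridges since each lies on that cycle.
But removing D - G disconnects D from G — this is a bridge.

D-G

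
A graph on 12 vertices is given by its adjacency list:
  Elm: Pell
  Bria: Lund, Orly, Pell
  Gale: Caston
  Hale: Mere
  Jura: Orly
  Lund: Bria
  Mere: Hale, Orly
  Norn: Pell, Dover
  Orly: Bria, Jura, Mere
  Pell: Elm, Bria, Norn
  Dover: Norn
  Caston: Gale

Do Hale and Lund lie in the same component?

Yes

From Hale we can reach Elm, Bria, Hale, Jura, Lund, Mere, Norn, Orly, Pell, Dover, which includes Lund.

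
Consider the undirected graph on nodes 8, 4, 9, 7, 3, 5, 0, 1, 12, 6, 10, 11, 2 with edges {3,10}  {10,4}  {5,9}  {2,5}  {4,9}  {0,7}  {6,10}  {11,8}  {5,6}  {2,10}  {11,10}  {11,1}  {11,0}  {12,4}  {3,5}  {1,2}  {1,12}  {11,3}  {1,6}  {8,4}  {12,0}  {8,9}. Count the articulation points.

Removing 0 increases the component count from 1 to 2, so 0 is a cut vertex.
By contrast removing 4 leaves 1 component; it is not a cut vertex. No other vertex is a cut vertex either.

1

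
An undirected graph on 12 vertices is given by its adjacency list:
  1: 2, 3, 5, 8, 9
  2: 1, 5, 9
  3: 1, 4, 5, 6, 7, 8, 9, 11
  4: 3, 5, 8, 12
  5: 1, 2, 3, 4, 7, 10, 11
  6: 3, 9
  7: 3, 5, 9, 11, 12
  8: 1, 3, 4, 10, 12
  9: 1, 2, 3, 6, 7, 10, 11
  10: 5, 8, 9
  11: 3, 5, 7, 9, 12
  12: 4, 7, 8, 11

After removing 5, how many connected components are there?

With 5 gone, the remaining components are: {1, 2, 3, 4, 6, 7, 8, 9, 10, 11, 12}.
That is 1 component.

1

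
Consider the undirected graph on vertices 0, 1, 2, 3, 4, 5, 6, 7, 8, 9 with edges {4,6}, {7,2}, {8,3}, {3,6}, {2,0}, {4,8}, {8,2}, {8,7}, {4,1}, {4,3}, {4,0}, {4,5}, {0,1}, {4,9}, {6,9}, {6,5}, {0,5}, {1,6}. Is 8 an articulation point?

No

Deleting 8 leaves 1 component (was 1) (its neighbors 2, 3, 4, 7 remain connected to each other), so 8 is not a cut vertex.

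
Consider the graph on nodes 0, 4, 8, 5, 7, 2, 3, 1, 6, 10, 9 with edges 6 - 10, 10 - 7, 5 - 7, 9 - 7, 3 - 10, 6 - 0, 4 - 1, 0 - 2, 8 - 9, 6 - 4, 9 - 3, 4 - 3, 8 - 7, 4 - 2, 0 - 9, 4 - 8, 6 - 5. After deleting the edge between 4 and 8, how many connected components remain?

1

4 and 8 are still connected via 4-3-9-8, so the component count stays at 1.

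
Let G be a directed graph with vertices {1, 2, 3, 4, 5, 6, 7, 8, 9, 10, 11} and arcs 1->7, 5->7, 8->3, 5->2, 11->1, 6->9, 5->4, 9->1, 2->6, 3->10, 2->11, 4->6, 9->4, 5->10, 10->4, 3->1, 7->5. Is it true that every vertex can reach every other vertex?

No

There is no directed path from 3 to 8, so the graph is not strongly connected.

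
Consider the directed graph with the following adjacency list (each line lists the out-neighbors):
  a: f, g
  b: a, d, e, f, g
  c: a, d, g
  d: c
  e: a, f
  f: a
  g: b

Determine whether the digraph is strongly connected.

From a we can reach every vertex (a, b, c, d, e, f, g), and every vertex can reach a (a, b, c, d, e, f, g). So the whole graph is one strongly connected component.

Yes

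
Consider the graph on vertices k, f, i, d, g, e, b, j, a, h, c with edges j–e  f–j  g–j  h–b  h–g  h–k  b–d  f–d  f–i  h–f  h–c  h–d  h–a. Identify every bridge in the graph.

The edges on the cycle h-f-j-g-h are not bridges since each lies on that cycle.
But removing a–h disconnects a from h; removing e–j disconnects e from j; removing h–c disconnects h from c; removing k–h disconnects k from h — these are bridges.
In total 5 edges are bridges.

a-h, c-h, e-j, f-i, h-k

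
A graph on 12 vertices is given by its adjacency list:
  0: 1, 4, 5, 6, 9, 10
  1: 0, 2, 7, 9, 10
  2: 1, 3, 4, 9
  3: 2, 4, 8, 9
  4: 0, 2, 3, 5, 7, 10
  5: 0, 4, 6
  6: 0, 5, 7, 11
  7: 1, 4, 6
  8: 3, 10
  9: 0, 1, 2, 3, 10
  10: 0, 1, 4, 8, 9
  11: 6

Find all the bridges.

11-6

The edges on the cycle 9-0-10-8-3-9 are not bridges since each lies on that cycle.
But removing 11-6 disconnects 11 from 6 — this is a bridge.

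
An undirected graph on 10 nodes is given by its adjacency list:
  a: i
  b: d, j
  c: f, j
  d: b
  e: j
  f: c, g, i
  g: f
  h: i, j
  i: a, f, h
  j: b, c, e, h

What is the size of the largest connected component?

Starting from a we can reach a, b, c, d, e, f, g, h, i, j. That is one component of size 10.
The largest has 10 vertices.

10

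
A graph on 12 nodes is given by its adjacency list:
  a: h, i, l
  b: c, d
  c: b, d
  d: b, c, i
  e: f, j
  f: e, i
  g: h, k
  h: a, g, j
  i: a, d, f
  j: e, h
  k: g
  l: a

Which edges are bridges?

The edges on the cycle i-a-h-j-e-f-i are not bridges since each lies on that cycle.
But removing g-h disconnects g from h; removing a-l disconnects a from l; removing d-i disconnects d from i; removing g-k disconnects g from k — these are bridges.

a-l, d-i, g-h, g-k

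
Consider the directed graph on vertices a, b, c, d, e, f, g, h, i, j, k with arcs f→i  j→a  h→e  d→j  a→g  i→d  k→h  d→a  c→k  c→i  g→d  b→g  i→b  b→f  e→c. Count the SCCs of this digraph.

{c, e, h, k} are all mutually reachable — one SCC of size 4.
{a, d, g, j} are all mutually reachable — one SCC of size 4.
{b, f, i} are all mutually reachable — one SCC of size 3.
That gives 3 strongly connected components.

3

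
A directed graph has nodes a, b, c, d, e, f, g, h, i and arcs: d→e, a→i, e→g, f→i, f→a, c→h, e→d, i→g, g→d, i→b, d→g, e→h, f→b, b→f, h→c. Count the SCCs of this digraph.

3

{a, b, f, i} are all mutually reachable — one SCC of size 4.
{d, e, g} are all mutually reachable — one SCC of size 3.
{c, h} are all mutually reachable — one SCC of size 2.
That gives 3 strongly connected components.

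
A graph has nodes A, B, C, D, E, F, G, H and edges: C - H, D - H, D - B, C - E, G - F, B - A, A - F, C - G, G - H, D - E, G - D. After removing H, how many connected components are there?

1

With H gone, the remaining components are: {A, B, C, D, E, F, G}.
That is 1 component.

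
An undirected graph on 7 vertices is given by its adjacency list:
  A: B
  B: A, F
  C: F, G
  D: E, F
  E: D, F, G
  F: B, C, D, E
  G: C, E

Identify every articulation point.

Removing B increases the component count from 1 to 2, so B is a cut vertex.
Removing F increases the component count from 1 to 2, so F is a cut vertex.
By contrast removing E leaves 1 component; it is not a cut vertex. No other vertex is a cut vertex either.

B, F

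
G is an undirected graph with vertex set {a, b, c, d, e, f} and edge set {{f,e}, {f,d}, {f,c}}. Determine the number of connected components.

3

b is isolated — a component by itself.
a is isolated — a component by itself.
Starting from c we can reach c, d, e, f. That is one component of size 4.
Total: 3 components.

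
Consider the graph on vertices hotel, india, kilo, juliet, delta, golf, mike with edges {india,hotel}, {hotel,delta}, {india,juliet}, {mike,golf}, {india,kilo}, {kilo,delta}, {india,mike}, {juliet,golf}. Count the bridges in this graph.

The edges on the cycle india-mike-golf-juliet-india are not bridges since each lies on that cycle.
Every edge lies on some cycle, so there are no bridges.

0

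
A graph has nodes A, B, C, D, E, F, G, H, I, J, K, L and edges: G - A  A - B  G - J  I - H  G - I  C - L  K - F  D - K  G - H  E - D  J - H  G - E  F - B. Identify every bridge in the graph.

The edges on the cycle G-J-H-G are not bridges since each lies on that cycle.
But removing C - L disconnects C from L — this is a bridge.

C-L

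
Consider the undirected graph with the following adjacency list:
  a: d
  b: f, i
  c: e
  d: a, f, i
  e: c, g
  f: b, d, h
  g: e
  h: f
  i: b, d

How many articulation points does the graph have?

3

Removing d increases the component count from 2 to 3, so d is a cut vertex.
Removing e increases the component count from 2 to 3, so e is a cut vertex.
Removing f increases the component count from 2 to 3, so f is a cut vertex.
By contrast removing h leaves 2 components; it is not a cut vertex. No other vertex is a cut vertex either.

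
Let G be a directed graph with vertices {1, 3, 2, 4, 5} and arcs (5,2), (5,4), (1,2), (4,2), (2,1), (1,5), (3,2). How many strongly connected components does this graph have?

2

{1, 2, 4, 5} are all mutually reachable — one SCC of size 4.
{3} is an SCC by itself.
That gives 2 strongly connected components.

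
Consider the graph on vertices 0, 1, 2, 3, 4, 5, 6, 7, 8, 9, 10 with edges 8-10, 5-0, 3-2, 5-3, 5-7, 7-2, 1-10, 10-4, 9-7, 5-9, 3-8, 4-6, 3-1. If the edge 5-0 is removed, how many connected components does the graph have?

Before removal there is 1 component.
5-0 is a bridge — removing it separates 5's side from 0's side.
After removal: 2 components.

2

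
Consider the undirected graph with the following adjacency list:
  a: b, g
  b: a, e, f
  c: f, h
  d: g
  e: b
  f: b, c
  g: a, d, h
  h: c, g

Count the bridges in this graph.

2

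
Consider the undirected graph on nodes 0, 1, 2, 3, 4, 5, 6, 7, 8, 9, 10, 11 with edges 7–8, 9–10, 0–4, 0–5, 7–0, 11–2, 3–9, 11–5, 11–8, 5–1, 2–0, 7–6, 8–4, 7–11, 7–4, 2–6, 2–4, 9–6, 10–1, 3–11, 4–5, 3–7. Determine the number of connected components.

1

Starting from 0 we can reach 0, 1, 2, 3, 4, 5, 6, 7, 8, 9, 10, 11. That is one component of size 12.
Total: 1 component.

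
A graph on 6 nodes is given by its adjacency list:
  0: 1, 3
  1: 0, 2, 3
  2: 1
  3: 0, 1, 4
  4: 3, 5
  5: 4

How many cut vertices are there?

3

Removing 1 increases the component count from 1 to 2, so 1 is a cut vertex.
Removing 3 increases the component count from 1 to 2, so 3 is a cut vertex.
Removing 4 increases the component count from 1 to 2, so 4 is a cut vertex.
By contrast removing 5 leaves 1 component; it is not a cut vertex. No other vertex is a cut vertex either.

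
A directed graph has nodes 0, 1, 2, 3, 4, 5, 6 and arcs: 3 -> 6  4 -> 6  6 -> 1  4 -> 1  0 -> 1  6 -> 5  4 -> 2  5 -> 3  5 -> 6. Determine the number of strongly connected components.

5

{3, 5, 6} are all mutually reachable — one SCC of size 3.
{4} is an SCC by itself.
{2} is an SCC by itself.
{0} is an SCC by itself.
{1} is an SCC by itself.
That gives 5 strongly connected components.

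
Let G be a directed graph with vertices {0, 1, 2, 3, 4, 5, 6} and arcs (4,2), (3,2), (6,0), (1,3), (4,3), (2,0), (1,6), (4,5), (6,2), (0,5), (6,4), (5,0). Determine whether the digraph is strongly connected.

No

There is no directed path from 0 to 3, so the graph is not strongly connected.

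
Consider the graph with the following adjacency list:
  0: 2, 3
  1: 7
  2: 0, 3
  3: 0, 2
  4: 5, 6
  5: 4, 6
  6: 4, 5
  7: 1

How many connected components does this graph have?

3

Starting from 1 we can reach 1, 7. That is one component of size 2.
Starting from 0 we can reach 0, 2, 3. That is one component of size 3.
Starting from 4 we can reach 4, 5, 6. That is one component of size 3.
Total: 3 components.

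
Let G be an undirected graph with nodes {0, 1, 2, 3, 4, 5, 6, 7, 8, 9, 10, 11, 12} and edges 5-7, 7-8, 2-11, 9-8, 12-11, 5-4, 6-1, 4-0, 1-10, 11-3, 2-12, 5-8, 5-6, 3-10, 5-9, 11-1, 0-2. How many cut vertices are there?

Removing 5 increases the component count from 1 to 2, so 5 is a cut vertex.
By contrast removing 12 leaves 1 component; it is not a cut vertex. No other vertex is a cut vertex either.

1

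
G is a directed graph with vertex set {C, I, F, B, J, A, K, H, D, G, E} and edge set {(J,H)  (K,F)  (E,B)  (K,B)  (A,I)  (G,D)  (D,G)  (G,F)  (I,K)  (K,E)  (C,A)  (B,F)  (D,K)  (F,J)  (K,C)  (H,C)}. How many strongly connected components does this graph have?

2

{A, B, C, E, F, H, I, J, K} are all mutually reachable — one SCC of size 9.
{D, G} are all mutually reachable — one SCC of size 2.
That gives 2 strongly connected components.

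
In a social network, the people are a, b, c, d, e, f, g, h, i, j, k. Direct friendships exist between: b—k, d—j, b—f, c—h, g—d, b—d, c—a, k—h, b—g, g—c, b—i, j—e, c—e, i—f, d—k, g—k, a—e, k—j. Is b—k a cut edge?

After removing b—k, the path b-g-k still connects them, so the edge is not a bridge.

No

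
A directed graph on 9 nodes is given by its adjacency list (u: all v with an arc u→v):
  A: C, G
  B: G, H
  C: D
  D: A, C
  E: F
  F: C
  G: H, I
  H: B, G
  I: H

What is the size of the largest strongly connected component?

4

{B, G, H, I} are all mutually reachable — one SCC of size 4.
{A, C, D} are all mutually reachable — one SCC of size 3.
{F} is an SCC by itself.
{E} is an SCC by itself.
The largest has 4 vertices.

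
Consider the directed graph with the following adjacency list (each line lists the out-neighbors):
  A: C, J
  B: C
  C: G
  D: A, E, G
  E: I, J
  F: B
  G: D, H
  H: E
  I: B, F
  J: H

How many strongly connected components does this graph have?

1

{A, B, C, D, E, F, G, H, I, J} are all mutually reachable — one SCC of size 10.
That gives 1 strongly connected component.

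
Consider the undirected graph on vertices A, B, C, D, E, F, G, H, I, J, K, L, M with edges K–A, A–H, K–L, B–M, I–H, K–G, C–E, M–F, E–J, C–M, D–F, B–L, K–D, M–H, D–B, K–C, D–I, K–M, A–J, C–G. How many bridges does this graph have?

The edges on the cycle K-D-I-H-A-K are not bridges since each lies on that cycle.
Every edge lies on some cycle, so there are no bridges.

0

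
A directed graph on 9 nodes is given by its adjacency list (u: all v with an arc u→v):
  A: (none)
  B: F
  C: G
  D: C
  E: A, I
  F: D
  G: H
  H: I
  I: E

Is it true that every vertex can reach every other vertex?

There is no directed path from F to B, so the graph is not strongly connected.

No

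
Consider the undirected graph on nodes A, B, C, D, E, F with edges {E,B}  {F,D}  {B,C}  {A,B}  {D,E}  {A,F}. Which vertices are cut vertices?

B

Removing B increases the component count from 1 to 2, so B is a cut vertex.
By contrast removing A leaves 1 component; it is not a cut vertex. No other vertex is a cut vertex either.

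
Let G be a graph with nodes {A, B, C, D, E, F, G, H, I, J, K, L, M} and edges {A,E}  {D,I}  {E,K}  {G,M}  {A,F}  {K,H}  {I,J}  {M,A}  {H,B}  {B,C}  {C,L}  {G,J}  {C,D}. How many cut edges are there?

The edges on the cycle G-M-A-E-K-H-B-C-D-I-J-G are not bridges since each lies on that cycle.
But removing L—C disconnects L from C; removing A—F disconnects A from F — these are bridges.
That makes 2 bridges.

2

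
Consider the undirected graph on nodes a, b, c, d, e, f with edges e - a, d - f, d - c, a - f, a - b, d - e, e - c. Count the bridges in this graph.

The edges on the cycle d-e-a-f-d are not bridges since each lies on that cycle.
But removing a - b disconnects a from b — this is a bridge.

1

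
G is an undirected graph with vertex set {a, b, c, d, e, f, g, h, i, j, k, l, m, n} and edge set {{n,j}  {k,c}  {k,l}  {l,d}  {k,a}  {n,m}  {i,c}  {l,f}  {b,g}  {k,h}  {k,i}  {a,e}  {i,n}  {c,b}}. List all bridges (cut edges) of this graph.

The edges on the cycle k-i-c-k are not bridges since each lies on that cycle.
But removing l-f disconnects l from f; removing c-b disconnects c from b; removing b-g disconnects b from g; removing a-e disconnects a from e — these are bridges.
In total 11 edges are bridges.

a-e, a-k, b-c, b-g, d-l, f-l, h-k, i-n, j-n, k-l, m-n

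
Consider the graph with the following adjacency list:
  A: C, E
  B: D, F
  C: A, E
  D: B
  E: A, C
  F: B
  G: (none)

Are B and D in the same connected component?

From B we can reach B, D, F, which includes D.

Yes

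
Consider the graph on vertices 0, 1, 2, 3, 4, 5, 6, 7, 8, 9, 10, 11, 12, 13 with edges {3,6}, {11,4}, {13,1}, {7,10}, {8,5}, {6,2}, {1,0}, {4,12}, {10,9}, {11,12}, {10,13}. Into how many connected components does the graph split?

Starting from 5 we can reach 5, 8. That is one component of size 2.
Starting from 2 we can reach 2, 3, 6. That is one component of size 3.
Starting from 4 we can reach 4, 11, 12. That is one component of size 3.
Starting from 0 we can reach 0, 1, 7, 9, 10, 13. That is one component of size 6.
Total: 4 components.

4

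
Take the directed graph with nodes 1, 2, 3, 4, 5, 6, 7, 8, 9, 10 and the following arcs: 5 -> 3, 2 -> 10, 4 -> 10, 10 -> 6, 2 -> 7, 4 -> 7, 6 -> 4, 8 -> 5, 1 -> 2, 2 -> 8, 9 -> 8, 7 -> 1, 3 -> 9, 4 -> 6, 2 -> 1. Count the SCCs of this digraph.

{1, 2, 4, 6, 7, 10} are all mutually reachable — one SCC of size 6.
{3, 5, 8, 9} are all mutually reachable — one SCC of size 4.
That gives 2 strongly connected components.

2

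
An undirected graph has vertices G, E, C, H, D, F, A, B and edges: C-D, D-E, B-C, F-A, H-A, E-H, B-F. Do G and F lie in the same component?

The component containing G is {G}, and F is not in it.

No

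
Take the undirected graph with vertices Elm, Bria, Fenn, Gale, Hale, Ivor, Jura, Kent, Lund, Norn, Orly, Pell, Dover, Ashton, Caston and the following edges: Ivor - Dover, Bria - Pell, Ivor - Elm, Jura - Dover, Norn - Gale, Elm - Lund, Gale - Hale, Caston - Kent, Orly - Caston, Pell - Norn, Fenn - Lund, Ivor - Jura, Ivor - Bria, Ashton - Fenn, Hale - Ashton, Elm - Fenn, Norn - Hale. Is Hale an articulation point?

Deleting Hale leaves 2 components (was 2), so Hale is not a cut vertex.

No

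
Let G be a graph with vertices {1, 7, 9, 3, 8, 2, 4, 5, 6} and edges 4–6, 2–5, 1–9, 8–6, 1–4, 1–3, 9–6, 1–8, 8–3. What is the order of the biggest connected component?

6

7 is isolated — a component by itself.
Starting from 2 we can reach 2, 5. That is one component of size 2.
Starting from 1 we can reach 1, 3, 4, 6, 8, 9. That is one component of size 6.
The largest has 6 vertices.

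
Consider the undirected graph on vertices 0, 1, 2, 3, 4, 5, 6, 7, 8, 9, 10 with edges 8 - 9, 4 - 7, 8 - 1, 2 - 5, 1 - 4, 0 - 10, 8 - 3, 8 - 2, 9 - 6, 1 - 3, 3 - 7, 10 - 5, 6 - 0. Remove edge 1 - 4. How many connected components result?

1 and 4 are still connected via 1-3-7-4, so the component count stays at 1.

1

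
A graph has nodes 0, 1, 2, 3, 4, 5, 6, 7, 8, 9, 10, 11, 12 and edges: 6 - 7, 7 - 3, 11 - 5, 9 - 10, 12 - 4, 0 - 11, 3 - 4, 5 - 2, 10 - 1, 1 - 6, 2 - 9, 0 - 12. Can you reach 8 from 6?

The component containing 6 is {0, 1, 2, 3, 4, 5, 6, 7, 9, 10, 11, 12}, and 8 is not in it.

No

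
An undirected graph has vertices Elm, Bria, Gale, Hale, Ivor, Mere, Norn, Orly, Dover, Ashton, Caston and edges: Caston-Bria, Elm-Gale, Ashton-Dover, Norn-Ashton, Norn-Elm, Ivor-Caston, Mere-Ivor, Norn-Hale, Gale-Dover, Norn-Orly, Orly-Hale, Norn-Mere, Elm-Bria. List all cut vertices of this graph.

Removing Norn increases the component count from 1 to 2, so Norn is a cut vertex.
By contrast removing Hale leaves 1 component; it is not a cut vertex. No other vertex is a cut vertex either.

Norn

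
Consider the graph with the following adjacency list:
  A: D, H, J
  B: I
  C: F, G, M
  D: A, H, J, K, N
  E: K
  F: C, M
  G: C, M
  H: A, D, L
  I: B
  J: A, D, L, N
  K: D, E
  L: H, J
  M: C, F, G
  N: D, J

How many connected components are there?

3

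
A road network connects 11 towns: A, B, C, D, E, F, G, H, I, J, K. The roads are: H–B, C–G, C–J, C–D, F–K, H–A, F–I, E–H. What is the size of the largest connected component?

4

Starting from F we can reach F, I, K. That is one component of size 3.
Starting from A we can reach A, B, E, H. That is one component of size 4.
Starting from C we can reach C, D, G, J. That is one component of size 4.
The largest has 4 vertices.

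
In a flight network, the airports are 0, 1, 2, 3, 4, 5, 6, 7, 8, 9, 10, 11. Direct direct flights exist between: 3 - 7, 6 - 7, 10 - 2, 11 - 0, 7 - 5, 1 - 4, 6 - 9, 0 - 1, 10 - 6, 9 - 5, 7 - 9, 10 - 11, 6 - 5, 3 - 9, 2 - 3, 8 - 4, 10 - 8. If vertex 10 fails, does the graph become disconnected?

Deleting 10 raises the number of components from 1 to 2, so 10 is a cut vertex.

Yes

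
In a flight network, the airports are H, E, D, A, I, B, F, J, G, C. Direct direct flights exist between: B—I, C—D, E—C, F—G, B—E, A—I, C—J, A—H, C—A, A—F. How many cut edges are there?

5

The edges on the cycle B-E-C-A-I-B are not bridges since each lies on that cycle.
But removing C—D disconnects C from D; removing F—G disconnects F from G; removing F—A disconnects F from A; removing A—H disconnects A from H — these are bridges.
In total 5 edges are bridges.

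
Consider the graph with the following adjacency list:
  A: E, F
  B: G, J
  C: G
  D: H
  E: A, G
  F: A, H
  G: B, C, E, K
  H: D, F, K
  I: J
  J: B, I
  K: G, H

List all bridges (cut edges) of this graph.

The edges on the cycle K-H-F-A-E-G-K are not bridges since each lies on that cycle.
But removing H-D disconnects H from D; removing J-I disconnects J from I; removing C-G disconnects C from G; removing B-G disconnects B from G — these are bridges.
In total 5 edges are bridges.

B-G, B-J, C-G, D-H, I-J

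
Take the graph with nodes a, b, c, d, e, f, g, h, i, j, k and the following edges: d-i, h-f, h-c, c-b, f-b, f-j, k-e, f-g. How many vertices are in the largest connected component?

6

a is isolated — a component by itself.
Starting from e we can reach e, k. That is one component of size 2.
Starting from d we can reach d, i. That is one component of size 2.
Starting from b we can reach b, c, f, g, h, j. That is one component of size 6.
The largest has 6 vertices.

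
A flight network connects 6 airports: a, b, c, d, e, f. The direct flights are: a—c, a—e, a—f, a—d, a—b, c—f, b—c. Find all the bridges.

The edges on the cycle a-b-c-f-a are not bridges since each lies on that cycle.
But removing a—d disconnects a from d; removing e—a disconnects e from a — these are bridges.

a-d, a-e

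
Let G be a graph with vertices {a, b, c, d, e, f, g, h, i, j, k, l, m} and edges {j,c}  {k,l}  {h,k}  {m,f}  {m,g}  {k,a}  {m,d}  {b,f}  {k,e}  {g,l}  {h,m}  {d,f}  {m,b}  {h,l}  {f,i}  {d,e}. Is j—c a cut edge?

Yes

Removing j—c leaves no path between j and c: the component count goes from 2 to 3. So it is a bridge.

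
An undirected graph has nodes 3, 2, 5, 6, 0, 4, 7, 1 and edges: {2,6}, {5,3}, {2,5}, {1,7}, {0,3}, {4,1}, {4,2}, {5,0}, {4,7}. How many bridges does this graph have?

3

The edges on the cycle 4-1-7-4 are not bridges since each lies on that cycle.
But removing 5–2 disconnects 5 from 2; removing 4–2 disconnects 4 from 2; removing 6–2 disconnects 6 from 2 — these are bridges.
That makes 3 bridges.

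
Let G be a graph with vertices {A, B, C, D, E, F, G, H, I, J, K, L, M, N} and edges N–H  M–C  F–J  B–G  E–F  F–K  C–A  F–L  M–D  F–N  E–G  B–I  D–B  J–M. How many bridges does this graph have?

The edges on the cycle E-F-J-M-D-B-G-E are not bridges since each lies on that cycle.
But removing F–N disconnects F from N; removing M–C disconnects M from C; removing A–C disconnects A from C; removing F–K disconnects F from K — these are bridges.
In total 7 edges are bridges.

7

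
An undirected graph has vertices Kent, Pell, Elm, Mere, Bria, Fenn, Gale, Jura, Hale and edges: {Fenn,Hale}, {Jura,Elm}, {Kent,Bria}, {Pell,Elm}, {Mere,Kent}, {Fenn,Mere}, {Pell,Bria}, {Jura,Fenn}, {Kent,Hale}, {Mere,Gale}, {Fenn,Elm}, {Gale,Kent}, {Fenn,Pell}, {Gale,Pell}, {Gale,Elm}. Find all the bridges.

none

The edges on the cycle Gale-Pell-Elm-Gale are not bridges since each lies on that cycle.
Every edge lies on some cycle, so there are no bridges.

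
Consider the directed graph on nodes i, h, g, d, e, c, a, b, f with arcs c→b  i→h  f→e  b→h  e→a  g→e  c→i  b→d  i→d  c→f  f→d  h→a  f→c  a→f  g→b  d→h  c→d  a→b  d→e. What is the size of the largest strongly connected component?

8

{a, b, c, d, e, f, h, i} are all mutually reachable — one SCC of size 8.
{g} is an SCC by itself.
The largest has 8 vertices.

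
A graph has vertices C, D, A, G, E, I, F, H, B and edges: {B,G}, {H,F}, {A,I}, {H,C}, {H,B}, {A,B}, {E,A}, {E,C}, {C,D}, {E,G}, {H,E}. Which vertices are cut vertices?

A, C, H

Removing A increases the component count from 1 to 2, so A is a cut vertex.
Removing C increases the component count from 1 to 2, so C is a cut vertex.
Removing H increases the component count from 1 to 2, so H is a cut vertex.
By contrast removing F leaves 1 component; it is not a cut vertex. No other vertex is a cut vertex either.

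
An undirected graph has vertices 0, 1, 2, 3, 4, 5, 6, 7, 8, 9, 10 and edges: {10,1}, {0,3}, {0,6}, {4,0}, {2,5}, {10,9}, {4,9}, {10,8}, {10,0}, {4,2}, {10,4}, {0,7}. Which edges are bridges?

The edges on the cycle 10-4-9-10 are not bridges since each lies on that cycle.
But removing 5-2 disconnects 5 from 2; removing 10-8 disconnects 10 from 8; removing 0-6 disconnects 0 from 6; removing 7-0 disconnects 7 from 0 — these are bridges.
In total 7 edges are bridges.

0-3, 0-6, 0-7, 1-10, 10-8, 2-4, 2-5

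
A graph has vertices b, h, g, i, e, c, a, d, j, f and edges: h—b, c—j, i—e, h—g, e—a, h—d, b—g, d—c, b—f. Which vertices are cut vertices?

b, c, d, e, h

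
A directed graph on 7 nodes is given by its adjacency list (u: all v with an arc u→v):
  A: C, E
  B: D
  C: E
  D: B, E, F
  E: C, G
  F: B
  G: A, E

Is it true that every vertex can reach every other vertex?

No

There is no directed path from A to D, so the graph is not strongly connected.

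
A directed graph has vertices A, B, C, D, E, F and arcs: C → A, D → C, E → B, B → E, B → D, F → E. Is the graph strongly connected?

No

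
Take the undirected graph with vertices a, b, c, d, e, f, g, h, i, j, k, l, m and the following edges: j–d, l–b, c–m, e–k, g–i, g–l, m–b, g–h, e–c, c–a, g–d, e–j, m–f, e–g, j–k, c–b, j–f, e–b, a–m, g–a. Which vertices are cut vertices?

g

Removing g increases the component count from 1 to 3, so g is a cut vertex.
By contrast removing a leaves 1 component; it is not a cut vertex. No other vertex is a cut vertex either.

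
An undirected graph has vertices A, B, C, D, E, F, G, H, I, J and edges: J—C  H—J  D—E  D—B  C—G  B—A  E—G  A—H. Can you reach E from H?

Yes

From H we can reach A, B, C, D, E, G, H, J, which includes E.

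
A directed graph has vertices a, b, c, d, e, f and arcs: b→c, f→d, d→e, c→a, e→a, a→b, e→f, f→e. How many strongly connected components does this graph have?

{d, e, f} are all mutually reachable — one SCC of size 3.
{a, b, c} are all mutually reachable — one SCC of size 3.
That gives 2 strongly connected components.

2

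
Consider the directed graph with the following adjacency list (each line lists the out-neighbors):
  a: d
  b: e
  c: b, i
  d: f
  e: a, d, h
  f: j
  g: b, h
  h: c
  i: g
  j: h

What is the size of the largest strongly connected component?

10

{a, b, c, d, e, f, g, h, i, j} are all mutually reachable — one SCC of size 10.
The largest has 10 vertices.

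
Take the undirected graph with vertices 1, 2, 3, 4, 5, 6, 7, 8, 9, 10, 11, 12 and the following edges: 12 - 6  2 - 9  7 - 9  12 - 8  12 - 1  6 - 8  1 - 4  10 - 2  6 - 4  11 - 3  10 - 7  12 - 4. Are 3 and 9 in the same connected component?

The component containing 3 is {3, 11}, and 9 is not in it.

No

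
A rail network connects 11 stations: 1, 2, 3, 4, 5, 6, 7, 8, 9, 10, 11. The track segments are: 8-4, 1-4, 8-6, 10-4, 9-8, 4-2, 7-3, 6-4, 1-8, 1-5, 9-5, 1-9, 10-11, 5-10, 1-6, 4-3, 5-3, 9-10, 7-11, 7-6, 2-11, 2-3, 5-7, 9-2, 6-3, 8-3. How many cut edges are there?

The edges on the cycle 8-6-3-8 are not bridges since each lies on that cycle.
Every edge lies on some cycle, so there are no bridges.

0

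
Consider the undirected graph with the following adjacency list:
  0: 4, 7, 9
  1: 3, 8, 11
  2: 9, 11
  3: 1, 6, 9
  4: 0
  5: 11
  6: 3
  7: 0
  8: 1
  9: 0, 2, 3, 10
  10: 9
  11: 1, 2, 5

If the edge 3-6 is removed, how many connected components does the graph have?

2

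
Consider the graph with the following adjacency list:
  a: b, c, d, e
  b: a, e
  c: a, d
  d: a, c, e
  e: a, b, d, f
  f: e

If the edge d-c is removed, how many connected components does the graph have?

d and c are still connected via d-a-c, so the component count stays at 1.

1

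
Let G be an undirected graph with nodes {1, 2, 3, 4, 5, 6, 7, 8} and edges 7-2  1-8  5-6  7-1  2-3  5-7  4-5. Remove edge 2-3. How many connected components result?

2

Before removal there is 1 component.
2-3 is a bridge — removing it separates 2's side from 3's side.
After removal: 2 components.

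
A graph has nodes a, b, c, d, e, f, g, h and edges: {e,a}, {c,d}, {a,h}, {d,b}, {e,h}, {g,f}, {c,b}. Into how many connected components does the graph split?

Starting from f we can reach f, g. That is one component of size 2.
Starting from a we can reach a, e, h. That is one component of size 3.
Starting from b we can reach b, c, d. That is one component of size 3.
Total: 3 components.

3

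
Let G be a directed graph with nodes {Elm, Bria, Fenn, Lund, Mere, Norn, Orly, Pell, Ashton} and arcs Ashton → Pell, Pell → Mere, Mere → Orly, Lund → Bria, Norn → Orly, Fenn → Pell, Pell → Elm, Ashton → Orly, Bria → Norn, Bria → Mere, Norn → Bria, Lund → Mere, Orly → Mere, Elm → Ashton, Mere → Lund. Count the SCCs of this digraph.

{Bria, Lund, Mere, Norn, Orly} are all mutually reachable — one SCC of size 5.
{Elm, Pell, Ashton} are all mutually reachable — one SCC of size 3.
{Fenn} is an SCC by itself.
That gives 3 strongly connected components.

3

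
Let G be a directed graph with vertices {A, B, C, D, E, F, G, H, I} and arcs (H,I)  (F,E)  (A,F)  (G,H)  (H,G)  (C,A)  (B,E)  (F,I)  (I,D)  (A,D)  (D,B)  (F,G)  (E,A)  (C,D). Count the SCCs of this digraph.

2

{A, B, D, E, F, G, H, I} are all mutually reachable — one SCC of size 8.
{C} is an SCC by itself.
That gives 2 strongly connected components.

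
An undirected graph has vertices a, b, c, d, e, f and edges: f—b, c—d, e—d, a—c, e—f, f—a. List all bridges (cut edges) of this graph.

The edges on the cycle e-f-a-c-d-e are not bridges since each lies on that cycle.
But removing f—b disconnects f from b — this is a bridge.

b-f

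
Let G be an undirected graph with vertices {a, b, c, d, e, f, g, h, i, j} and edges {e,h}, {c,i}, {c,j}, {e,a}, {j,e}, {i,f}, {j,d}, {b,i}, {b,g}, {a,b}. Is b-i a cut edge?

No

After removing b-i, the path b-a-e-j-c-i still connects them, so the edge is not a bridge.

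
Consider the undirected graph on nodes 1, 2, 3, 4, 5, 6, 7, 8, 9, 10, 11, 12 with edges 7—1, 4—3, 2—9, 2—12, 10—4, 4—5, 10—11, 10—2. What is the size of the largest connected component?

8

8 is isolated — a component by itself.
6 is isolated — a component by itself.
Starting from 1 we can reach 1, 7. That is one component of size 2.
Starting from 2 we can reach 2, 3, 4, 5, 9, 10, 11, 12. That is one component of size 8.
The largest has 8 vertices.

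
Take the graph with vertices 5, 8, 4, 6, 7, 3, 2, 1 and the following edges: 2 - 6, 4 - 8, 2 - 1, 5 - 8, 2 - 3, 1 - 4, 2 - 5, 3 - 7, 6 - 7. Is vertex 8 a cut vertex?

Deleting 8 leaves 1 component (was 1) (its neighbors 4, 5 remain connected to each other), so 8 is not a cut vertex.

No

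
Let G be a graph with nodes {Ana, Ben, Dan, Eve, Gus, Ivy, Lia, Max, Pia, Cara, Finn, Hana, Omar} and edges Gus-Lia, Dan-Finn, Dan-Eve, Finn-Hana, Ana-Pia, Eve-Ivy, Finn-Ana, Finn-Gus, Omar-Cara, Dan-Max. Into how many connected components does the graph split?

3

Ben is isolated — a component by itself.
Starting from Cara we can reach Cara, Omar. That is one component of size 2.
Starting from Ana we can reach Ana, Dan, Eve, Gus, Ivy, Lia, Max, Pia, Finn, Hana. That is one component of size 10.
Total: 3 components.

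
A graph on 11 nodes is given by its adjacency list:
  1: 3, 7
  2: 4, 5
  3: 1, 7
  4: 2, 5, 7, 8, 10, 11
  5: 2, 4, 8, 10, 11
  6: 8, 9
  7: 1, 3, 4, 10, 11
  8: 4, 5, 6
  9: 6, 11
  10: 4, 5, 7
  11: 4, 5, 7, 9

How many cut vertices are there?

1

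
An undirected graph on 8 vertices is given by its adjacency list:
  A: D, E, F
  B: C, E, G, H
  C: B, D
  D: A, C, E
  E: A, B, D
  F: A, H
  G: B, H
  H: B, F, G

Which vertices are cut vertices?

none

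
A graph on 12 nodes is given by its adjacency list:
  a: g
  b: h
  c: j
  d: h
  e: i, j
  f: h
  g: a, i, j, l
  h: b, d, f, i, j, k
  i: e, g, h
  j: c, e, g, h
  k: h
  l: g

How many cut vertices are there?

Removing g increases the component count from 1 to 3, so g is a cut vertex.
Removing h increases the component count from 1 to 5, so h is a cut vertex.
Removing j increases the component count from 1 to 2, so j is a cut vertex.
By contrast removing f leaves 1 component; it is not a cut vertex. No other vertex is a cut vertex either.

3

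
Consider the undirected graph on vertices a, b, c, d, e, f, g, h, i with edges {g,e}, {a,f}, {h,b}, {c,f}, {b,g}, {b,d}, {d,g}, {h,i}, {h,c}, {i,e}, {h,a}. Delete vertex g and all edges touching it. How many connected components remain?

With g gone, the remaining components are: {a, b, c, d, e, f, h, i}.
That is 1 component.

1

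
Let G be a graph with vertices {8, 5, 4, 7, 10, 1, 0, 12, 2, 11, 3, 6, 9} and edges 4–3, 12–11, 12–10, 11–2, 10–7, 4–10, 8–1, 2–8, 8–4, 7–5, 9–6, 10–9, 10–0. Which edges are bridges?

The edges on the cycle 12-11-2-8-4-10-12 are not bridges since each lies on that cycle.
But removing 8–1 disconnects 8 from 1; removing 4–3 disconnects 4 from 3; removing 7–5 disconnects 7 from 5; removing 9–6 disconnects 9 from 6 — these are bridges.
In total 7 edges are bridges.

0-10, 1-8, 10-7, 10-9, 3-4, 5-7, 6-9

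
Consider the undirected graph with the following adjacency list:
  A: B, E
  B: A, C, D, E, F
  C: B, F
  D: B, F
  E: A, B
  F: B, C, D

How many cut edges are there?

The edges on the cycle B-A-E-B are not bridges since each lies on that cycle.
Every edge lies on some cycle, so there are no bridges.

0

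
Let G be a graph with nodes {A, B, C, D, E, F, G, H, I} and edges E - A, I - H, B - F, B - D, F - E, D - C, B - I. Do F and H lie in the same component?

From F we can reach A, B, C, D, E, F, H, I, which includes H.

Yes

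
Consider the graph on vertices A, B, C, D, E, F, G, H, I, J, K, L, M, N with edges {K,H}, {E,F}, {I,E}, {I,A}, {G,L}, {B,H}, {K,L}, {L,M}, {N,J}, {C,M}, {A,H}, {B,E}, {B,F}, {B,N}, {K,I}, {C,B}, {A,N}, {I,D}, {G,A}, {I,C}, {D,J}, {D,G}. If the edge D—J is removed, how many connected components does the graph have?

1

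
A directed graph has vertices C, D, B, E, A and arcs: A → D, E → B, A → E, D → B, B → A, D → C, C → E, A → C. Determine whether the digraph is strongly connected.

Yes

From E we can reach every vertex (A, B, C, D, E), and every vertex can reach E (A, B, C, D, E). So the whole graph is one strongly connected component.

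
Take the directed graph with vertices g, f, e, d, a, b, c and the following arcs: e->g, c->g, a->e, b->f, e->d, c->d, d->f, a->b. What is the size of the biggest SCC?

1

{c} is an SCC by itself.
{g} is an SCC by itself.
{f} is an SCC by itself.
{b} is an SCC by itself.
{d} is an SCC by itself.
(and 2 more singleton SCCs)
The largest has 1 vertex.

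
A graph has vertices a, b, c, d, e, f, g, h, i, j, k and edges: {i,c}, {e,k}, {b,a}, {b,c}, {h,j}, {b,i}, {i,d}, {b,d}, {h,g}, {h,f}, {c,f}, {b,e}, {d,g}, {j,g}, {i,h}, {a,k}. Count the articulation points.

Removing b increases the component count from 1 to 2, so b is a cut vertex.
By contrast removing a leaves 1 component; it is not a cut vertex. No other vertex is a cut vertex either.

1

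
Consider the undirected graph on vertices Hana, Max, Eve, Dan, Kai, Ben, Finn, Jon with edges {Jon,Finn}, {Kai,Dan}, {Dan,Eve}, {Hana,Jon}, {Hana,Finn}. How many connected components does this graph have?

Max is isolated — a component by itself.
Ben is isolated — a component by itself.
Starting from Dan we can reach Dan, Eve, Kai. That is one component of size 3.
Starting from Jon we can reach Jon, Finn, Hana. That is one component of size 3.
Total: 4 components.

4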